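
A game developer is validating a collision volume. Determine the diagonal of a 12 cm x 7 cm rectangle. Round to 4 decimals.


Shape: rectangle (diagonal via Pythagoras)
Sides: 12 cm and 7 cm
Formula: d = sqrt(l^2 + w^2)
l^2 = 144, w^2 = 49
l^2 + w^2 = 193
d = sqrt(193)
d = 13.8924
13.8924 cm


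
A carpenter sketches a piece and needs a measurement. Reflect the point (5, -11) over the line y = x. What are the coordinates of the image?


Transformation: reflection
Original point: (5, -11)
Rule for reflection over y = x: (x, y) -> (y, x)
Apply: (5, -11) -> (-11, 5)
(-11, 5)


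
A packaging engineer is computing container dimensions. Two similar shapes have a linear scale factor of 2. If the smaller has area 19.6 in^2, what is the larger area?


Linear scale factor k = 2
Original area = 19.6 in^2
Rule: under a linear scaling by k, areas scale by k^2.
k^2 = 2^2 = 4
New area = 19.6 * 4
New area = 78.4
78.4 in^2


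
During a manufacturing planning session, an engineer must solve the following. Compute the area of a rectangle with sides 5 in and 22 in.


Shape: rectangle
Length l = 5 in, Width w = 22 in
Formula: A = l * w
A = 5 * 22
A = 110
110 in^2


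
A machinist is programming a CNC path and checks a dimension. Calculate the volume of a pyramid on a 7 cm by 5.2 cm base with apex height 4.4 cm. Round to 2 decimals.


Shape: rectangular pyramid
Base: 7 cm x 5.2 cm, Height h = 4.4 cm
Formula: V = (1/3) * base_area * h
base_area = 7 * 5.2 = 36.4
base_area * h = 36.4 * 4.4 = 160.16
V = 160.16 / 3
V = 53.39
53.39 cm^3


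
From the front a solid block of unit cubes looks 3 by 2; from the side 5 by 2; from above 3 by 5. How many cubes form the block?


Orthographic views of a solid rectangular block:
Front view 3 x 2 -> length = 3, height = 2
Side view 5 x 2 -> width = 5, height = 2 (consistent)
Top view 3 x 5 -> confirms length = 3, width = 5
The block is 3 x 5 x 2.
Total unit cubes = 3 * 5 * 2 = 30
30 unit cubes


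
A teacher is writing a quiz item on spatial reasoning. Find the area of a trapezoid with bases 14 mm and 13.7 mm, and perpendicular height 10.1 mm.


Shape: trapezoid
Parallel sides a = 14 mm, b = 13.7 mm; Height h = 10.1 mm
Formula: A = (a + b) * h / 2
a + b = 14 + 13.7 = 27.7
A = 27.7 * 10.1 / 2
A = 279.77 / 2
A = 139.885
139.885 mm^2


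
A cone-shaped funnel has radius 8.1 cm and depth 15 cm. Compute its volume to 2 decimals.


Shape: cone
Radius r = 8.1 cm, Height h = 15 cm
Formula: V = (1/3) * pi * r^2 * h
r^2 = 65.61
pi * r^2 * h = pi * 65.61 * 15 = 984.15 * pi
V = 984.15 * pi / 3
V = 1030.6
1030.6 cm^3


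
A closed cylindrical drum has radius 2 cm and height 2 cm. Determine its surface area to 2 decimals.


Shape: closed cylinder
Radius r = 2 cm, Height h = 2 cm
Formula: SA = 2*pi*r^2 + 2*pi*r*h = 2*pi*r*(r + h)
r + h = 4
2 * r * (r + h) = 2 * 2 * 4 = 16
SA = 16 * pi
SA = 50.27
50.27 cm^2


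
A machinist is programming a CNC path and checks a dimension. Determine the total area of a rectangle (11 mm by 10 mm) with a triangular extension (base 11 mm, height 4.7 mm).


Composite shape: rectangle + triangle
Rectangle area = 11 * 10 = 110
Triangle area = 0.5 * 11 * 4.7 = 25.85
Total = 110 + 25.85
Total = 135.85
135.85 mm^2


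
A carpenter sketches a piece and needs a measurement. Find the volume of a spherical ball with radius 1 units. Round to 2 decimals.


Shape: sphere
Radius r = 1 units
Formula: V = (4/3) * pi * r^3
r^3 = 1
(4/3) * 1 = 1.333333
V = 1.333333 * pi
V = 4.19
4.19 units^3


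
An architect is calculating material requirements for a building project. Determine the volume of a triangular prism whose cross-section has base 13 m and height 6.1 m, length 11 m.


Shape: triangular prism
Triangle base = 13 m, triangle height = 6.1 m, prism length L = 11 m
Formula: V = (1/2 * b * h_tri) * L
Cross-section area = 0.5 * 13 * 6.1 = 39.65
V = 39.65 * 11
V = 436.15
436.15 m^3


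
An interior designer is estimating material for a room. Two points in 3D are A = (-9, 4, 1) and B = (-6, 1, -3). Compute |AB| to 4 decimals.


3D distance between two points
P1 = (-9, 4, 1), P2 = (-6, 1, -3)
Formula: d = sqrt((x2-x1)^2 + (y2-y1)^2 + (z2-z1)^2)
dx = -6 - -9 = 3
dy = 1 - 4 = -3
dz = -3 - 1 = -4
dx^2 + dy^2 + dz^2 = 9 + 9 + 16 = 34
d = sqrt(34)
d = 5.831
5.831 units


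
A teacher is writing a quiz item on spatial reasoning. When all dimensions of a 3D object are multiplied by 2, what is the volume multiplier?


Linear scale factor k = 2
Rule: under a linear scaling by k, volumes scale by k^3.
k^3 = 2 * 2 * 2
k^3 = 4 * 2
k^3 = 8
Volume scales by a factor of 8.
8 (dimensionless)


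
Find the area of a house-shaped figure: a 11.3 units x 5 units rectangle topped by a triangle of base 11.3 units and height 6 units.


Composite shape: rectangle + triangle
Rectangle area = 11.3 * 5 = 56.5
Triangle area = 0.5 * 11.3 * 6 = 33.9
Total = 56.5 + 33.9
Total = 90.4
90.4 units^2


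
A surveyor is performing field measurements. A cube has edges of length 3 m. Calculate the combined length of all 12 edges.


Shape: cube
Side s = 3 m
A cube has 12 edges, all equal.
Formula: total edge length = 12 * s
Total = 12 * 3
Total = 36
36 m


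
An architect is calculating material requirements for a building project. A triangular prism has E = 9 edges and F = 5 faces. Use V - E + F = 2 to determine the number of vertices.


Polyhedron: triangular prism
Euler's formula for convex polyhedra: V - E + F = 2
Given: E = 9 edges and F = 5 faces
Solve for V:
V = 2 + E - F = 2 + 9 - 5 = 6
6 vertices


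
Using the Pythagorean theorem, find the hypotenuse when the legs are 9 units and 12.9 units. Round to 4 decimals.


Shape: right triangle
Legs a = 9 units, b = 12.9 units
Formula: c = sqrt(a^2 + b^2)
a^2 = 81, b^2 = 166.41
a^2 + b^2 = 247.41
c = sqrt(247.41)
c = 15.7293
15.7293 units


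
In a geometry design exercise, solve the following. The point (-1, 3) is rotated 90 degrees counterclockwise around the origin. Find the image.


Transformation: rotation about the origin
Original point: (-1, 3)
Rule for 90 deg counterclockwise: (x, y) -> (-y, x)
Apply: (-1, 3) -> (-3, -1)
(-3, -1)


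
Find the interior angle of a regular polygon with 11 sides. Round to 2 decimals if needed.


Shape: regular hendecagon (11 sides)
Formula: interior angle = (n - 2) * 180 / n
(n - 2) = 9
(n - 2) * 180 = 1620
angle = 1620 / 11
angle = 147.27
147.27 degrees


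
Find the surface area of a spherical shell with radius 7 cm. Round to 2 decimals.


Shape: sphere
Radius r = 7 cm
Formula: SA = 4 * pi * r^2
r^2 = 49
SA = 4 * pi * 49
SA = 196 * pi
SA = 615.75
615.75 cm^2


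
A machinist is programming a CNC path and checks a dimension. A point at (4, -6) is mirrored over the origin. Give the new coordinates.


Transformation: reflection
Original point: (4, -6)
Rule for reflection through the origin: (x, y) -> (-x, -y)
Apply: (4, -6) -> (-4, 6)
(-4, 6)


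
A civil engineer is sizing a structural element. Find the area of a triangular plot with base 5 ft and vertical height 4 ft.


Shape: triangle
Base b = 5 ft, Height h = 4 ft
Formula: A = (1/2) * b * h
A = 0.5 * 5 * 4
A = 0.5 * 20
A = 10
10 ft^2


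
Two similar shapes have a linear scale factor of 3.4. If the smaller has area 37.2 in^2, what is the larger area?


Linear scale factor k = 3.4
Original area = 37.2 in^2
Rule: under a linear scaling by k, areas scale by k^2.
k^2 = 3.4^2 = 11.56
New area = 37.2 * 11.56
New area = 430.032
430.032 in^2


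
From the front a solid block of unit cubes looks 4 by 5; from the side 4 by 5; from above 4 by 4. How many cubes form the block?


Orthographic views of a solid rectangular block:
Front view 4 x 5 -> length = 4, height = 5
Side view 4 x 5 -> width = 4, height = 5 (consistent)
Top view 4 x 4 -> confirms length = 4, width = 4
The block is 4 x 4 x 5.
Total unit cubes = 4 * 4 * 5 = 80
80 unit cubes


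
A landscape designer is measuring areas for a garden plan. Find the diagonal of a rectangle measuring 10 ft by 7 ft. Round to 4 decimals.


Shape: rectangle (diagonal via Pythagoras)
Sides: 10 ft and 7 ft
Formula: d = sqrt(l^2 + w^2)
l^2 = 100, w^2 = 49
l^2 + w^2 = 149
d = sqrt(149)
d = 12.2066
12.2066 ft


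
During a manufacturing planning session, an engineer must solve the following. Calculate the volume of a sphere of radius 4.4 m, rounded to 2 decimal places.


Shape: sphere
Radius r = 4.4 m
Formula: V = (4/3) * pi * r^3
r^3 = 85.184
(4/3) * 85.184 = 113.578667
V = 113.578667 * pi
V = 356.82
356.82 m^3


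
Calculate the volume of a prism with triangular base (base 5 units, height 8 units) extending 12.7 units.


Shape: triangular prism
Triangle base = 5 units, triangle height = 8 units, prism length L = 12.7 units
Formula: V = (1/2 * b * h_tri) * L
Cross-section area = 0.5 * 5 * 8 = 20
V = 20 * 12.7
V = 254
254 units^3


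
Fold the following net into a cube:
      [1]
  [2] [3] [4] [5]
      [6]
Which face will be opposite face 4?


Net: cross layout. Take square 3 as the base (bottom).
Fold the four squares in the horizontal row up around 3: 2 -> left, 4 -> right, 5 wraps to the top.
Fold 1 and 6 up from 3: 1 -> back, 6 -> front.
Opposite pairs are therefore: (1, 6), (2, 4), (3, 5).
Face 4 is opposite face 2.
face 2


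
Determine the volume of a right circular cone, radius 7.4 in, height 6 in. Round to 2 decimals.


Shape: cone
Radius r = 7.4 in, Height h = 6 in
Formula: V = (1/3) * pi * r^2 * h
r^2 = 54.76
pi * r^2 * h = pi * 54.76 * 6 = 328.56 * pi
V = 328.56 * pi / 3
V = 344.07
344.07 in^3


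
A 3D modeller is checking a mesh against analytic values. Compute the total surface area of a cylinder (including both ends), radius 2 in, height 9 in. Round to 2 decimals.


Shape: closed cylinder
Radius r = 2 in, Height h = 9 in
Formula: SA = 2*pi*r^2 + 2*pi*r*h = 2*pi*r*(r + h)
r + h = 11
2 * r * (r + h) = 2 * 2 * 11 = 44
SA = 44 * pi
SA = 138.23
138.23 in^2


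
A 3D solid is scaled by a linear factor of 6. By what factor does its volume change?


Linear scale factor k = 6
Rule: under a linear scaling by k, volumes scale by k^3.
k^3 = 6 * 6 * 6
k^3 = 36 * 6
k^3 = 216
Volume scales by a factor of 216.
216 (dimensionless)


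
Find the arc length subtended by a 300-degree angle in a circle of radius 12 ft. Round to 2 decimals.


Shape: circular arc
Radius r = 12 ft, Angle = 300 degrees
Formula: L = (angle/360) * 2 * pi * r
2 * pi * r = 24 * pi
L = (300/360) * 24 * pi
L = 20 * pi
L = 62.83
62.83 ft


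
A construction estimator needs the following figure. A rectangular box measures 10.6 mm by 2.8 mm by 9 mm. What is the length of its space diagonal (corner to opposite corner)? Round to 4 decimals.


Shape: rectangular box (space diagonal)
l = 10.6 mm, w = 2.8 mm, h = 9 mm
Visualize: the diagonal of the base, then a right triangle with that diagonal and the height.
Formula: d = sqrt(l^2 + w^2 + h^2)
l^2 + w^2 + h^2 = 112.36 + 7.84 + 81 = 201.2
d = sqrt(201.2)
d = 14.1845
14.1845 mm


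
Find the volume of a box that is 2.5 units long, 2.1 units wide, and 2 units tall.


Shape: rectangular prism
l = 2.5 units, w = 2.1 units, h = 2 units
Formula: V = l * w * h
V = 2.5 * 2.1 * 2
V = 5.25 * 2
V = 10.5
10.5 units^3


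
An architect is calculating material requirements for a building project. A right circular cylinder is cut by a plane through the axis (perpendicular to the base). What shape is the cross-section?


Solid: right circular cylinder
Cutting plane: through the axis (perpendicular to the base)
Visualize the intersection of the plane with the solid's surface.
The boundary of the cut region is a rectangle.
rectangle


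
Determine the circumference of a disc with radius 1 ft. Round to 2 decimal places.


Shape: circle
Radius r = 1 ft
Formula: C = 2 * pi * r
C = 2 * pi * 1
C = 2 * pi
C = 6.28
6.28 ft


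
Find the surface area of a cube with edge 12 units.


Shape: cube
Side s = 12 units
A cube has 6 square faces.
Formula: SA = 6 * s^2
s^2 = 144
SA = 6 * 144
SA = 864
864 units^2


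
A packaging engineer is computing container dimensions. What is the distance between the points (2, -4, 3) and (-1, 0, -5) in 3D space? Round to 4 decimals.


3D distance between two points
P1 = (2, -4, 3), P2 = (-1, 0, -5)
Formula: d = sqrt((x2-x1)^2 + (y2-y1)^2 + (z2-z1)^2)
dx = -1 - 2 = -3
dy = 0 - -4 = 4
dz = -5 - 3 = -8
dx^2 + dy^2 + dz^2 = 9 + 16 + 64 = 89
d = sqrt(89)
d = 9.434
9.434 units


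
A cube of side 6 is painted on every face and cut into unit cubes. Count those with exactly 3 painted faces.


Large cube: 6 x 6 x 6, cut into unit cubes.
Cubes with 3 painted faces are at the corners. A cube always has 8 corners.
Count = 8
8 unit cubes


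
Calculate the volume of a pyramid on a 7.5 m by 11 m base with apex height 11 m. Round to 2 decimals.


Shape: rectangular pyramid
Base: 7.5 m x 11 m, Height h = 11 m
Formula: V = (1/3) * base_area * h
base_area = 7.5 * 11 = 82.5
base_area * h = 82.5 * 11 = 907.5
V = 907.5 / 3
V = 302.5
302.5 m^3


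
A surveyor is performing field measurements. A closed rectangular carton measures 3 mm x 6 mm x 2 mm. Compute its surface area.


Shape: rectangular prism
l = 3 mm, w = 6 mm, h = 2 mm
Formula: SA = 2(lw + lh + wh)
lw = 18, lh = 6, wh = 12
lw + lh + wh = 36
SA = 2 * 36
SA = 72
72 mm^2


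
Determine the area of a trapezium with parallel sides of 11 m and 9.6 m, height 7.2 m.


Shape: trapezoid
Parallel sides a = 11 m, b = 9.6 m; Height h = 7.2 m
Formula: A = (a + b) * h / 2
a + b = 11 + 9.6 = 20.6
A = 20.6 * 7.2 / 2
A = 148.32 / 2
A = 74.16
74.16 m^2


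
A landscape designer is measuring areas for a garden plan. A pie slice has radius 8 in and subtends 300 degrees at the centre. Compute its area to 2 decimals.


Shape: circular sector
Radius r = 8 in, Angle = 300 degrees
Formula: A = (angle/360) * pi * r^2
r^2 = 64
Fraction of circle = 300/360
A = (300/360) * pi * 64
A = 53.333333 * pi
A = 167.55
167.55 in^2


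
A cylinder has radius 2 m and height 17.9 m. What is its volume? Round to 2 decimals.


Shape: cylinder
Radius r = 2 m, Height h = 17.9 m
Formula: V = pi * r^2 * h
r^2 = 4
V = pi * 4 * 17.9
V = 71.6 * pi
V = 224.94
224.94 m^3


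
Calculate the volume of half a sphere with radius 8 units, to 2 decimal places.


Shape: hemisphere (half of a sphere)
Radius r = 8 units
Formula: V = (1/2) * (4/3) * pi * r^3 = (2/3) * pi * r^3
r^3 = 512
(2/3) * 512 = 341.333333
V = 341.333333 * pi
V = 1072.33
1072.33 units^3


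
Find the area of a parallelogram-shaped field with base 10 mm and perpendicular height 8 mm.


Shape: parallelogram
Base b = 10 mm, Height h = 8 mm
Formula: A = b * h
A = 10 * 8
A = 80
80 mm^2


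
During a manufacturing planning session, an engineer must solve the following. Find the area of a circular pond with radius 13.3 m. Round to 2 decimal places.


Shape: circle
Radius r = 13.3 m
Formula: A = pi * r^2
r^2 = 13.3^2 = 176.89
A = pi * 176.89
A = 555.72
555.72 m^2


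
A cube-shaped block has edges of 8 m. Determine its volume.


Shape: cube
Side s = 8 m
Formula: V = s^3
V = 8 * 8 * 8
V = 64 * 8
V = 512
512 m^3


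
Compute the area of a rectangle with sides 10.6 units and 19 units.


Shape: rectangle
Length l = 10.6 units, Width w = 19 units
Formula: A = l * w
A = 10.6 * 19
A = 201.4
201.4 units^2


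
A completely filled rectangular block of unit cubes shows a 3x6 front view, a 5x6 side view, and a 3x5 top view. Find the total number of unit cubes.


Orthographic views of a solid rectangular block:
Front view 3 x 6 -> length = 3, height = 6
Side view 5 x 6 -> width = 5, height = 6 (consistent)
Top view 3 x 5 -> confirms length = 3, width = 5
The block is 3 x 5 x 6.
Total unit cubes = 3 * 5 * 6 = 90
90 unit cubes


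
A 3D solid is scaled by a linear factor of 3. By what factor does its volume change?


Linear scale factor k = 3
Rule: under a linear scaling by k, volumes scale by k^3.
k^3 = 3 * 3 * 3
k^3 = 9 * 3
k^3 = 27
Volume scales by a factor of 27.
27 (dimensionless)


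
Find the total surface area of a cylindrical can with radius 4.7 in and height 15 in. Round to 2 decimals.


Shape: closed cylinder
Radius r = 4.7 in, Height h = 15 in
Formula: SA = 2*pi*r^2 + 2*pi*r*h = 2*pi*r*(r + h)
r + h = 19.7
2 * r * (r + h) = 2 * 4.7 * 19.7 = 185.18
SA = 185.18 * pi
SA = 581.76
581.76 in^2


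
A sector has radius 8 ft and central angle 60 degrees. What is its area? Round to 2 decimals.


Shape: circular sector
Radius r = 8 ft, Angle = 60 degrees
Formula: A = (angle/360) * pi * r^2
r^2 = 64
Fraction of circle = 60/360
A = (60/360) * pi * 64
A = 10.666667 * pi
A = 33.51
33.51 ft^2


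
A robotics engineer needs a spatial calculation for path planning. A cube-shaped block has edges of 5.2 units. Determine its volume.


Shape: cube
Side s = 5.2 units
Formula: V = s^3
V = 5.2 * 5.2 * 5.2
V = 27.04 * 5.2
V = 140.608
140.608 units^3


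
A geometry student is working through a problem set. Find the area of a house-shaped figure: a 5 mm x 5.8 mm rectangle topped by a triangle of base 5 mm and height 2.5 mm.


Composite shape: rectangle + triangle
Rectangle area = 5 * 5.8 = 29
Triangle area = 0.5 * 5 * 2.5 = 6.25
Total = 29 + 6.25
Total = 35.25
35.25 mm^2


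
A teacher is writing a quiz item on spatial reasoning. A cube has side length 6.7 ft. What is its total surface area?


Shape: cube
Side s = 6.7 ft
A cube has 6 square faces.
Formula: SA = 6 * s^2
s^2 = 44.89
SA = 6 * 44.89
SA = 269.34
269.34 ft^2


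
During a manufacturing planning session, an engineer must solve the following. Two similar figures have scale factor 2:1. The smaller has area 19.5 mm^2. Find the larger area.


Linear scale factor k = 2
Original area = 19.5 mm^2
Rule: under a linear scaling by k, areas scale by k^2.
k^2 = 2^2 = 4
New area = 19.5 * 4
New area = 78
78 mm^2


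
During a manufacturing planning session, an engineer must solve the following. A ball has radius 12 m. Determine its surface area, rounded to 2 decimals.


Shape: sphere
Radius r = 12 m
Formula: SA = 4 * pi * r^2
r^2 = 144
SA = 4 * pi * 144
SA = 576 * pi
SA = 1809.56
1809.56 m^2


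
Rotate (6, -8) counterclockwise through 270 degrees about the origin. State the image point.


Transformation: rotation about the origin
Original point: (6, -8)
Rule for 270 deg counterclockwise: (x, y) -> (y, -x)
Apply: (6, -8) -> (-8, -6)
(-8, -6)


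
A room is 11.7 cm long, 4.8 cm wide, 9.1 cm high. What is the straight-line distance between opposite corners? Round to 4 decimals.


Shape: rectangular box (space diagonal)
l = 11.7 cm, w = 4.8 cm, h = 9.1 cm
Visualize: the diagonal of the base, then a right triangle with that diagonal and the height.
Formula: d = sqrt(l^2 + w^2 + h^2)
l^2 + w^2 + h^2 = 136.89 + 23.04 + 82.81 = 242.74
d = sqrt(242.74)
d = 15.5801
15.5801 cm


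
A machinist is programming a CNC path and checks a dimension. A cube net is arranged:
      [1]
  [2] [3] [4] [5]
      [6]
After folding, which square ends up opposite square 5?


Net: cross layout. Take square 3 as the base (bottom).
Fold the four squares in the horizontal row up around 3: 2 -> left, 4 -> right, 5 wraps to the top.
Fold 1 and 6 up from 3: 1 -> back, 6 -> front.
Opposite pairs are therefore: (1, 6), (2, 4), (3, 5).
Face 5 is opposite face 3.
face 3


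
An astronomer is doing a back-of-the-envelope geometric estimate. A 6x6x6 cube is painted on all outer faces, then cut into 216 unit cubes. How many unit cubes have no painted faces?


Large cube: 6 x 6 x 6, cut into unit cubes.
n = 6, so n - 2 = 4
Unpainted cubes form the interior (n - 2)^3 block.
(n - 2)^3 = 4^3 = 64
64 unit cubes


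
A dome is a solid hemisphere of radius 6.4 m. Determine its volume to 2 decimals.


Shape: hemisphere (half of a sphere)
Radius r = 6.4 m
Formula: V = (1/2) * (4/3) * pi * r^3 = (2/3) * pi * r^3
r^3 = 262.144
(2/3) * 262.144 = 174.762667
V = 174.762667 * pi
V = 549.03
549.03 m^3


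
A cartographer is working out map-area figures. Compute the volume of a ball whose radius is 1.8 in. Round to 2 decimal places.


Shape: sphere
Radius r = 1.8 in
Formula: V = (4/3) * pi * r^3
r^3 = 5.832
(4/3) * 5.832 = 7.776
V = 7.776 * pi
V = 24.43
24.43 in^3


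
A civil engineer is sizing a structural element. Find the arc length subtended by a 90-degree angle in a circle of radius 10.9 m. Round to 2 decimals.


Shape: circular arc
Radius r = 10.9 m, Angle = 90 degrees
Formula: L = (angle/360) * 2 * pi * r
2 * pi * r = 21.8 * pi
L = (90/360) * 21.8 * pi
L = 5.45 * pi
L = 17.12
17.12 m


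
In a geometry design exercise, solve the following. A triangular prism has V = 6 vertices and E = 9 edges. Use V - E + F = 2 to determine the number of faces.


Polyhedron: triangular prism
Euler's formula for convex polyhedra: V - E + F = 2
Given: V = 6 vertices and E = 9 edges
Solve for F:
F = 2 + E - V = 2 + 9 - 6 = 5
5 faces


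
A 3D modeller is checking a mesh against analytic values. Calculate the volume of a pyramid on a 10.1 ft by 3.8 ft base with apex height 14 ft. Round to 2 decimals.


Shape: rectangular pyramid
Base: 10.1 ft x 3.8 ft, Height h = 14 ft
Formula: V = (1/3) * base_area * h
base_area = 10.1 * 3.8 = 38.38
base_area * h = 38.38 * 14 = 537.32
V = 537.32 / 3
V = 179.11
179.11 ft^3


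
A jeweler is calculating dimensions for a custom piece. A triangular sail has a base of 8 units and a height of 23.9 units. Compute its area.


Shape: triangle
Base b = 8 units, Height h = 23.9 units
Formula: A = (1/2) * b * h
A = 0.5 * 8 * 23.9
A = 0.5 * 191.2
A = 95.6
95.6 units^2


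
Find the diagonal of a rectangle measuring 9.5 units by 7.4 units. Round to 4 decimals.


Shape: rectangle (diagonal via Pythagoras)
Sides: 9.5 units and 7.4 units
Formula: d = sqrt(l^2 + w^2)
l^2 = 90.25, w^2 = 54.76
l^2 + w^2 = 145.01
d = sqrt(145.01)
d = 12.042
12.042 units


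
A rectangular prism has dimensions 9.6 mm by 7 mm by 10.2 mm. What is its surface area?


Shape: rectangular prism
l = 9.6 mm, w = 7 mm, h = 10.2 mm
Formula: SA = 2(lw + lh + wh)
lw = 67.2, lh = 97.92, wh = 71.4
lw + lh + wh = 236.52
SA = 2 * 236.52
SA = 473.04
473.04 mm^2


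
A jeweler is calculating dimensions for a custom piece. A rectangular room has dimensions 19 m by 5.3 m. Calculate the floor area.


Shape: rectangle
Length l = 19 m, Width w = 5.3 m
Formula: A = l * w
A = 19 * 5.3
A = 100.7
100.7 m^2


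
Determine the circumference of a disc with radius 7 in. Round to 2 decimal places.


Shape: circle
Radius r = 7 in
Formula: C = 2 * pi * r
C = 2 * pi * 7
C = 14 * pi
C = 43.98
43.98 in


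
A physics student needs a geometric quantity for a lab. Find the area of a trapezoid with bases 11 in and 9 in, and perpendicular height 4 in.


Shape: trapezoid
Parallel sides a = 11 in, b = 9 in; Height h = 4 in
Formula: A = (a + b) * h / 2
a + b = 11 + 9 = 20
A = 20 * 4 / 2
A = 80 / 2
A = 40
40 in^2


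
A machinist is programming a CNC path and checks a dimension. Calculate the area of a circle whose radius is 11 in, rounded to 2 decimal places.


Shape: circle
Radius r = 11 in
Formula: A = pi * r^2
r^2 = 11^2 = 121
A = pi * 121
A = 380.13
380.13 in^2


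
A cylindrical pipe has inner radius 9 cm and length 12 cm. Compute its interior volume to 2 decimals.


Shape: cylinder
Radius r = 9 cm, Height h = 12 cm
Formula: V = pi * r^2 * h
r^2 = 81
V = pi * 81 * 12
V = 972 * pi
V = 3053.63
3053.63 cm^3


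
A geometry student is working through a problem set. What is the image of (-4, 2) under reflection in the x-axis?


Transformation: reflection
Original point: (-4, 2)
Rule for reflection over the x-axis: (x, y) -> (x, -y)
Apply: (-4, 2) -> (-4, -2)
(-4, -2)


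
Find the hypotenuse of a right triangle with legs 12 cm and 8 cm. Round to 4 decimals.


Shape: right triangle
Legs a = 12 cm, b = 8 cm
Formula: c = sqrt(a^2 + b^2)
a^2 = 144, b^2 = 64
a^2 + b^2 = 208
c = sqrt(208)
c = 14.4222
14.4222 cm


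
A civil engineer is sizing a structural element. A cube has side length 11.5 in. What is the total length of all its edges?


Shape: cube
Side s = 11.5 in
A cube has 12 edges, all equal.
Formula: total edge length = 12 * s
Total = 12 * 11.5
Total = 138
138 in


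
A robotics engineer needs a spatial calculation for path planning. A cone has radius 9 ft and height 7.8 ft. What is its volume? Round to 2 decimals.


Shape: cone
Radius r = 9 ft, Height h = 7.8 ft
Formula: V = (1/3) * pi * r^2 * h
r^2 = 81
pi * r^2 * h = pi * 81 * 7.8 = 631.8 * pi
V = 631.8 * pi / 3
V = 661.62
661.62 ft^3


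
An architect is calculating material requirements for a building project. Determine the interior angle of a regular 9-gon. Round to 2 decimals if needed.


Shape: regular nonagon (9 sides)
Formula: interior angle = (n - 2) * 180 / n
(n - 2) = 7
(n - 2) * 180 = 1260
angle = 1260 / 9
angle = 140
140 degrees


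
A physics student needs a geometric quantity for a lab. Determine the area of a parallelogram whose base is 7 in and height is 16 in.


Shape: parallelogram
Base b = 7 in, Height h = 16 in
Formula: A = b * h
A = 7 * 16
A = 112
112 in^2


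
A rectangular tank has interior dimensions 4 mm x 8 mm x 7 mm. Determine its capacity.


Shape: rectangular prism
l = 4 mm, w = 8 mm, h = 7 mm
Formula: V = l * w * h
V = 4 * 8 * 7
V = 32 * 7
V = 224
224 mm^3


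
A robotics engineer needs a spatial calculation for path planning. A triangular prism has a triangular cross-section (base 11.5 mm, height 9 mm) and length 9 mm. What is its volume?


Shape: triangular prism
Triangle base = 11.5 mm, triangle height = 9 mm, prism length L = 9 mm
Formula: V = (1/2 * b * h_tri) * L
Cross-section area = 0.5 * 11.5 * 9 = 51.75
V = 51.75 * 9
V = 465.75
465.75 mm^3


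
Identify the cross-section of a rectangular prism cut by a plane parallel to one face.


Solid: rectangular prism
Cutting plane: parallel to one face
Visualize the intersection of the plane with the solid's surface.
The boundary of the cut region is a rectangle.
rectangle


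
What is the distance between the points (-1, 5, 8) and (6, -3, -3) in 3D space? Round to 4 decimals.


3D distance between two points
P1 = (-1, 5, 8), P2 = (6, -3, -3)
Formula: d = sqrt((x2-x1)^2 + (y2-y1)^2 + (z2-z1)^2)
dx = 6 - -1 = 7
dy = -3 - 5 = -8
dz = -3 - 8 = -11
dx^2 + dy^2 + dz^2 = 49 + 64 + 121 = 234
d = sqrt(234)
d = 15.2971
15.2971 units


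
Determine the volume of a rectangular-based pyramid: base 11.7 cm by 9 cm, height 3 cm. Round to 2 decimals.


Shape: rectangular pyramid
Base: 11.7 cm x 9 cm, Height h = 3 cm
Formula: V = (1/3) * base_area * h
base_area = 11.7 * 9 = 105.3
base_area * h = 105.3 * 3 = 315.9
V = 315.9 / 3
V = 105.3
105.3 cm^3


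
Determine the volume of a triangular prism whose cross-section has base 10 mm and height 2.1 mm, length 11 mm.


Shape: triangular prism
Triangle base = 10 mm, triangle height = 2.1 mm, prism length L = 11 mm
Formula: V = (1/2 * b * h_tri) * L
Cross-section area = 0.5 * 10 * 2.1 = 10.5
V = 10.5 * 11
V = 115.5
115.5 mm^3


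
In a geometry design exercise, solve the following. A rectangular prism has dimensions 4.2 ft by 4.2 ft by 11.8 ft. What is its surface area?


Shape: rectangular prism
l = 4.2 ft, w = 4.2 ft, h = 11.8 ft
Formula: SA = 2(lw + lh + wh)
lw = 17.64, lh = 49.56, wh = 49.56
lw + lh + wh = 116.76
SA = 2 * 116.76
SA = 233.52
233.52 ft^2


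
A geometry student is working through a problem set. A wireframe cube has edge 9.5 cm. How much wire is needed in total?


Shape: cube
Side s = 9.5 cm
A cube has 12 edges, all equal.
Formula: total edge length = 12 * s
Total = 12 * 9.5
Total = 114
114 cm


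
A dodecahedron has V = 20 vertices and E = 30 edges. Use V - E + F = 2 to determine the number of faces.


Polyhedron: dodecahedron
Euler's formula for convex polyhedra: V - E + F = 2
Given: V = 20 vertices and E = 30 edges
Solve for F:
F = 2 + E - V = 2 + 30 - 20 = 12
12 faces


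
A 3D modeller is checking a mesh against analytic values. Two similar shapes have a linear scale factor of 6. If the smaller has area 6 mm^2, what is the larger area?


Linear scale factor k = 6
Original area = 6 mm^2
Rule: under a linear scaling by k, areas scale by k^2.
k^2 = 6^2 = 36
New area = 6 * 36
New area = 216
216 mm^2


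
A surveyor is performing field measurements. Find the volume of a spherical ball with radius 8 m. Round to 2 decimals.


Shape: sphere
Radius r = 8 m
Formula: V = (4/3) * pi * r^3
r^3 = 512
(4/3) * 512 = 682.666667
V = 682.666667 * pi
V = 2144.66
2144.66 m^3


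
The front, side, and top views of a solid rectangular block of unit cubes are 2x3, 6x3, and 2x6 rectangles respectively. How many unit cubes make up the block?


Orthographic views of a solid rectangular block:
Front view 2 x 3 -> length = 2, height = 3
Side view 6 x 3 -> width = 6, height = 3 (consistent)
Top view 2 x 6 -> confirms length = 2, width = 6
The block is 2 x 6 x 3.
Total unit cubes = 2 * 6 * 3 = 36
36 unit cubes


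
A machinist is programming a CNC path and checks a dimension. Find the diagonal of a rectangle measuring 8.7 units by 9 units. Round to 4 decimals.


Shape: rectangle (diagonal via Pythagoras)
Sides: 8.7 units and 9 units
Formula: d = sqrt(l^2 + w^2)
l^2 = 75.69, w^2 = 81
l^2 + w^2 = 156.69
d = sqrt(156.69)
d = 12.5176
12.5176 units


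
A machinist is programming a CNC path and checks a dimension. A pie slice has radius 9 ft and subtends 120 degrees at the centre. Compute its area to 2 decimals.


Shape: circular sector
Radius r = 9 ft, Angle = 120 degrees
Formula: A = (angle/360) * pi * r^2
r^2 = 81
Fraction of circle = 120/360
A = (120/360) * pi * 81
A = 27 * pi
A = 84.82
84.82 ft^2


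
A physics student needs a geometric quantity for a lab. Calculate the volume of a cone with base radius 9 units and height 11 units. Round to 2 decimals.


Shape: cone
Radius r = 9 units, Height h = 11 units
Formula: V = (1/3) * pi * r^2 * h
r^2 = 81
pi * r^2 * h = pi * 81 * 11 = 891 * pi
V = 891 * pi / 3
V = 933.05
933.05 units^3


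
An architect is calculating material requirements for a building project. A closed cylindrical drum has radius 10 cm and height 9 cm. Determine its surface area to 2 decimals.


Shape: closed cylinder
Radius r = 10 cm, Height h = 9 cm
Formula: SA = 2*pi*r^2 + 2*pi*r*h = 2*pi*r*(r + h)
r + h = 19
2 * r * (r + h) = 2 * 10 * 19 = 380
SA = 380 * pi
SA = 1193.81
1193.81 cm^2


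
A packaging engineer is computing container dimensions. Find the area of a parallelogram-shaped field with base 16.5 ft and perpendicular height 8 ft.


Shape: parallelogram
Base b = 16.5 ft, Height h = 8 ft
Formula: A = b * h
A = 16.5 * 8
A = 132
132 ft^2


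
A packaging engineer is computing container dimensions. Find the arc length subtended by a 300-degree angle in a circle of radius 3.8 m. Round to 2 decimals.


Shape: circular arc
Radius r = 3.8 m, Angle = 300 degrees
Formula: L = (angle/360) * 2 * pi * r
2 * pi * r = 7.6 * pi
L = (300/360) * 7.6 * pi
L = 6.333333 * pi
L = 19.9
19.9 m


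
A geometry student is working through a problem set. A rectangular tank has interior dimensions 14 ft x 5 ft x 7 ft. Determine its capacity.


Shape: rectangular prism
l = 14 ft, w = 5 ft, h = 7 ft
Formula: V = l * w * h
V = 14 * 5 * 7
V = 70 * 7
V = 490
490 ft^3


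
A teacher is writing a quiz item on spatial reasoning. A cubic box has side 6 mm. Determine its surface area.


Shape: cube
Side s = 6 mm
A cube has 6 square faces.
Formula: SA = 6 * s^2
s^2 = 36
SA = 6 * 36
SA = 216
216 mm^2


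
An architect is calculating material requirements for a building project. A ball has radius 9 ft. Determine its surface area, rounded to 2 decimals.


Shape: sphere
Radius r = 9 ft
Formula: SA = 4 * pi * r^2
r^2 = 81
SA = 4 * pi * 81
SA = 324 * pi
SA = 1017.88
1017.88 ft^2


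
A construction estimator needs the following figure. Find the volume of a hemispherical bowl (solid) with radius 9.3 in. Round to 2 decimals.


Shape: hemisphere (half of a sphere)
Radius r = 9.3 in
Formula: V = (1/2) * (4/3) * pi * r^3 = (2/3) * pi * r^3
r^3 = 804.357
(2/3) * 804.357 = 536.238
V = 536.238 * pi
V = 1684.64
1684.64 in^3


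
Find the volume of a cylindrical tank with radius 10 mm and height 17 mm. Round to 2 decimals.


Shape: cylinder
Radius r = 10 mm, Height h = 17 mm
Formula: V = pi * r^2 * h
r^2 = 100
V = pi * 100 * 17
V = 1700 * pi
V = 5340.71
5340.71 mm^3


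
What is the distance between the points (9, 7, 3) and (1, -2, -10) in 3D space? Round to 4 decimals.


3D distance between two points
P1 = (9, 7, 3), P2 = (1, -2, -10)
Formula: d = sqrt((x2-x1)^2 + (y2-y1)^2 + (z2-z1)^2)
dx = 1 - 9 = -8
dy = -2 - 7 = -9
dz = -10 - 3 = -13
dx^2 + dy^2 + dz^2 = 64 + 81 + 169 = 314
d = sqrt(314)
d = 17.72
17.72 units


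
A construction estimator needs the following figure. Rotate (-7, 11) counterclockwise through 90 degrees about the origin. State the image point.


Transformation: rotation about the origin
Original point: (-7, 11)
Rule for 90 deg counterclockwise: (x, y) -> (-y, x)
Apply: (-7, 11) -> (-11, -7)
(-11, -7)


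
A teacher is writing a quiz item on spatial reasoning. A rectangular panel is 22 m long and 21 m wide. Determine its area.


Shape: rectangle
Length l = 22 m, Width w = 21 m
Formula: A = l * w
A = 22 * 21
A = 462
462 m^2


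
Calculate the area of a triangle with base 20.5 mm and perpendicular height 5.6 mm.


Shape: triangle
Base b = 20.5 mm, Height h = 5.6 mm
Formula: A = (1/2) * b * h
A = 0.5 * 20.5 * 5.6
A = 0.5 * 114.8
A = 57.4
57.4 mm^2


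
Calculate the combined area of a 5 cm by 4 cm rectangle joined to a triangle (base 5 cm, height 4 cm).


Composite shape: rectangle + triangle
Rectangle area = 5 * 4 = 20
Triangle area = 0.5 * 5 * 4 = 10
Total = 20 + 10
Total = 30
30 cm^2


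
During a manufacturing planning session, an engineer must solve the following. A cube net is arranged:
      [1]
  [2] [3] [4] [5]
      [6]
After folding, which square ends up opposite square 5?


Net: cross layout. Take square 3 as the base (bottom).
Fold the four squares in the horizontal row up around 3: 2 -> left, 4 -> right, 5 wraps to the top.
Fold 1 and 6 up from 3: 1 -> back, 6 -> front.
Opposite pairs are therefore: (1, 6), (2, 4), (3, 5).
Face 5 is opposite face 3.
face 3


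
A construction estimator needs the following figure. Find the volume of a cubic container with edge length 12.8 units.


Shape: cube
Side s = 12.8 units
Formula: V = s^3
V = 12.8 * 12.8 * 12.8
V = 163.84 * 12.8
V = 2097.152
2097.152 units^3


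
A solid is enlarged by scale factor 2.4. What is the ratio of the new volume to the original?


Linear scale factor k = 2.4
Rule: under a linear scaling by k, volumes scale by k^3.
k^3 = 2.4 * 2.4 * 2.4
k^3 = 5.76 * 2.4
k^3 = 13.824
Volume scales by a factor of 13.824.
13.824 (dimensionless)


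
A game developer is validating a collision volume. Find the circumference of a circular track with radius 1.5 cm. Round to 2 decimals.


Shape: circle
Radius r = 1.5 cm
Formula: C = 2 * pi * r
C = 2 * pi * 1.5
C = 3 * pi
C = 9.42
9.42 cm


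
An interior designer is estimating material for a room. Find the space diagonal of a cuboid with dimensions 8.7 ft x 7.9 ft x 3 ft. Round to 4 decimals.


Shape: rectangular box (space diagonal)
l = 8.7 ft, w = 7.9 ft, h = 3 ft
Visualize: the diagonal of the base, then a right triangle with that diagonal and the height.
Formula: d = sqrt(l^2 + w^2 + h^2)
l^2 + w^2 + h^2 = 75.69 + 62.41 + 9 = 147.1
d = sqrt(147.1)
d = 12.1285
12.1285 ft


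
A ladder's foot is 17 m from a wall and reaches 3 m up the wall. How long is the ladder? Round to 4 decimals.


Shape: right triangle
Legs a = 17 m, b = 3 m
Formula: c = sqrt(a^2 + b^2)
a^2 = 289, b^2 = 9
a^2 + b^2 = 298
c = sqrt(298)
c = 17.2627
17.2627 m


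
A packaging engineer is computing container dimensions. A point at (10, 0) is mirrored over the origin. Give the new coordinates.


Transformation: reflection
Original point: (10, 0)
Rule for reflection through the origin: (x, y) -> (-x, -y)
Apply: (10, 0) -> (-10, 0)
(-10, 0)


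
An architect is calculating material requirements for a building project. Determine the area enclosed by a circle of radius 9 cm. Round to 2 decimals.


Shape: circle
Radius r = 9 cm
Formula: A = pi * r^2
r^2 = 9^2 = 81
A = pi * 81
A = 254.47
254.47 cm^2


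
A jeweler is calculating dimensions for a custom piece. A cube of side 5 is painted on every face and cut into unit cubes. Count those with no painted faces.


Large cube: 5 x 5 x 5, cut into unit cubes.
n = 5, so n - 2 = 3
Unpainted cubes form the interior (n - 2)^3 block.
(n - 2)^3 = 3^3 = 27
27 unit cubes


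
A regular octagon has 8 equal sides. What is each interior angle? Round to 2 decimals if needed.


Shape: regular octagon (8 sides)
Formula: interior angle = (n - 2) * 180 / n
(n - 2) = 6
(n - 2) * 180 = 1080
angle = 1080 / 8
angle = 135
135 degrees


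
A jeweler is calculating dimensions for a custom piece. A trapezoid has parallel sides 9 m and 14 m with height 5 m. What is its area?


Shape: trapezoid
Parallel sides a = 9 m, b = 14 m; Height h = 5 m
Formula: A = (a + b) * h / 2
a + b = 9 + 14 = 23
A = 23 * 5 / 2
A = 115 / 2
A = 57.5
57.5 m^2


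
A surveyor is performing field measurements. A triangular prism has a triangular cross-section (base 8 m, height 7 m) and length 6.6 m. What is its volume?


Shape: triangular prism
Triangle base = 8 m, triangle height = 7 m, prism length L = 6.6 m
Formula: V = (1/2 * b * h_tri) * L
Cross-section area = 0.5 * 8 * 7 = 28
V = 28 * 6.6
V = 184.8
184.8 m^3


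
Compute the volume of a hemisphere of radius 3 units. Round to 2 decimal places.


Shape: hemisphere (half of a sphere)
Radius r = 3 units
Formula: V = (1/2) * (4/3) * pi * r^3 = (2/3) * pi * r^3
r^3 = 27
(2/3) * 27 = 18
V = 18 * pi
V = 56.55
56.55 units^3


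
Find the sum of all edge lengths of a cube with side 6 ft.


Shape: cube
Side s = 6 ft
A cube has 12 edges, all equal.
Formula: total edge length = 12 * s
Total = 12 * 6
Total = 72
72 ft


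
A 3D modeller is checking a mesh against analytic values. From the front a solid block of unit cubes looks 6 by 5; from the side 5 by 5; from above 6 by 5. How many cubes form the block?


Orthographic views of a solid rectangular block:
Front view 6 x 5 -> length = 6, height = 5
Side view 5 x 5 -> width = 5, height = 5 (consistent)
Top view 6 x 5 -> confirms length = 6, width = 5
The block is 6 x 5 x 5.
Total unit cubes = 6 * 5 * 5 = 150
150 unit cubes


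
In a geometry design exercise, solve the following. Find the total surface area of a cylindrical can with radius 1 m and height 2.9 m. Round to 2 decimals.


Shape: closed cylinder
Radius r = 1 m, Height h = 2.9 m
Formula: SA = 2*pi*r^2 + 2*pi*r*h = 2*pi*r*(r + h)
r + h = 3.9
2 * r * (r + h) = 2 * 1 * 3.9 = 7.8
SA = 7.8 * pi
SA = 24.5
24.5 m^2


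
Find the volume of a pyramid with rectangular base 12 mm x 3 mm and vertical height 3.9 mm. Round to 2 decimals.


Shape: rectangular pyramid
Base: 12 mm x 3 mm, Height h = 3.9 mm
Formula: V = (1/3) * base_area * h
base_area = 12 * 3 = 36
base_area * h = 36 * 3.9 = 140.4
V = 140.4 / 3
V = 46.8
46.8 mm^3


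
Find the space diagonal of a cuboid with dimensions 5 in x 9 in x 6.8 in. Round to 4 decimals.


Shape: rectangular box (space diagonal)
l = 5 in, w = 9 in, h = 6.8 in
Visualize: the diagonal of the base, then a right triangle with that diagonal and the height.
Formula: d = sqrt(l^2 + w^2 + h^2)
l^2 + w^2 + h^2 = 25 + 81 + 46.24 = 152.24
d = sqrt(152.24)
d = 12.3386
12.3386 in


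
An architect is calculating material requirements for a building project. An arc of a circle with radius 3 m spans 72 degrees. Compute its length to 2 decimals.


Shape: circular arc
Radius r = 3 m, Angle = 72 degrees
Formula: L = (angle/360) * 2 * pi * r
2 * pi * r = 6 * pi
L = (72/360) * 6 * pi
L = 1.2 * pi
L = 3.77
3.77 m
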